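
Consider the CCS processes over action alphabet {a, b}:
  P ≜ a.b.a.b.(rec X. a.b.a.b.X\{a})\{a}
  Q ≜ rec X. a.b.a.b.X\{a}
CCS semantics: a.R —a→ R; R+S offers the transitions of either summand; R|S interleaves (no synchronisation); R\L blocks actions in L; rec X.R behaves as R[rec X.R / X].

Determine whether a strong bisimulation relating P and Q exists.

LTS(P): 5 reachable states
  u0 = a.b.a.b.(rec X. a.b.a.b.X\{a})\{a} has moves --a--▸ u1
  u1 = b.a.b.(rec X. a.b.a.b.X\{a})\{a} has moves --b--▸ u2
  u2 = a.b.(rec X. a.b.a.b.X\{a})\{a} has moves --a--▸ u3
  u3 = b.(rec X. a.b.a.b.X\{a})\{a} has moves --b--▸ u4
  u4 = (rec X. a.b.a.b.X\{a})\{a} has moves ∅
LTS(Q): 5 reachable states
  v0 = rec X. a.b.a.b.X\{a} has moves --a--▸ v1
  v1 = b.a.b.(rec X. a.b.a.b.X\{a})\{a} has moves --b--▸ v2
  v2 = a.b.(rec X. a.b.a.b.X\{a})\{a} has moves --a--▸ v3
  v3 = b.(rec X. a.b.a.b.X\{a})\{a} has moves --b--▸ v4
  v4 = (rec X. a.b.a.b.X\{a})\{a} has moves ∅
Coarsest stable partition (strong bisimilarity classes):
  B0 = {u0, v0}
  B1 = {u1, v1}
  B2 = {u2, v2}
  B3 = {u3, v3}
  B4 = {u4, v4}
u0 ∈ B0, v0 ∈ B0 → same block

bisimilar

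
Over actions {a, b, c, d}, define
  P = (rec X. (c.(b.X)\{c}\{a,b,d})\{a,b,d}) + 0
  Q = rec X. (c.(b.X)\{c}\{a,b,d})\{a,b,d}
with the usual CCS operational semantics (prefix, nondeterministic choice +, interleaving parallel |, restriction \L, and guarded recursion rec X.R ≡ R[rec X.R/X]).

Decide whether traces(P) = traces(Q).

P's transition system — 2 states:
  m0 = (rec X. (c.(b.X)\{c}\{a,b,d})\{a,b,d}) + 0 | —c→ m1
  m1 = (b.(rec X. (c.(b.X)\{c}\{a,b,d})\{a,b,d}))\{c}\{a,b,d}\{a,b,d} | ∅
Q's transition system — 2 states:
  n0 = rec X. (c.(b.X)\{c}\{a,b,d})\{a,b,d} | —c→ n1
  n1 = (b.(rec X. (c.(b.X)\{c}\{a,b,d})\{a,b,d}))\{c}\{a,b,d}\{a,b,d} | ∅
Coarsest stable partition (strong bisimilarity classes):
  B0 = {m0, n0}
  B1 = {m1, n1}
m0 ∈ B0, n0 ∈ B0 → same block
Bisimilar ⇒ trace-equivalent.

traces(P) = traces(Q)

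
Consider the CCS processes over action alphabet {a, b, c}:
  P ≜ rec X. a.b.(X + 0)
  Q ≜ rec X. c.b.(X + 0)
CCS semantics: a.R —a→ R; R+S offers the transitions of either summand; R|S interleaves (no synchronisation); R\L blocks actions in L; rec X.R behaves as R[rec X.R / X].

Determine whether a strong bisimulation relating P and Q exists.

LTS(P): 3 reachable states
  u0 = rec X. a.b.(X + 0) has moves =a=> u1
  u1 = b.((rec X. a.b.(X + 0)) + 0) has moves =b=> u2
  u2 = (rec X. a.b.(X + 0)) + 0 has moves =a=> u1
LTS(Q): 3 reachable states
  v0 = rec X. c.b.(X + 0) has moves =c=> v1
  v1 = b.((rec X. c.b.(X + 0)) + 0) has moves =b=> v2
  v2 = (rec X. c.b.(X + 0)) + 0 has moves =c=> v1
Bisimilarity quotient blocks:
  B0 = {u0, u2}
  B1 = {u1}
  B2 = {v0, v2}
  B3 = {v1}
u0 ∈ B0, v0 ∈ B2 → different blocks

NO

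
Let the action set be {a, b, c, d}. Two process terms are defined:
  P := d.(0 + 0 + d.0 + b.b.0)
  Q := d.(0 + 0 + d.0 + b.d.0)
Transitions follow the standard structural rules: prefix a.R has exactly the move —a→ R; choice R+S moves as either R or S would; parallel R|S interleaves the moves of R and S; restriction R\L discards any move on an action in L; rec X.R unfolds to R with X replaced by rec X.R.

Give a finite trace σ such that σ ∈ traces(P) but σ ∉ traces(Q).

dbb

LTS(P): 4 reachable states
  m0 = d.(0 + 0 + d.0 + b.b.0) → ··d··> m1
  m1 = 0 + 0 + d.0 + b.b.0 → ··b··> m2, ··d··> m3
  m2 = b.0 → ··b··> m3
  m3 = 0 → ·
LTS(Q): 4 reachable states
  n0 = d.(0 + 0 + d.0 + b.d.0) → ··d··> n1
  n1 = 0 + 0 + d.0 + b.d.0 → ··b··> n2, ··d··> n3
  n2 = d.0 → ··d··> n3
  n3 = 0 → ·
Run σ = ⟨dbb⟩ on P: start {m0}
  [1] d ⇒ {m1}
  [2] b ⇒ {m2}
  [3] b ⇒ {m3}
  ✓ P
Run σ = ⟨dbb⟩ on Q: start {n0}
  [1] d ⇒ {n1}
  [2] b ⇒ {n2}
  [3] b ⇒ no successor for Q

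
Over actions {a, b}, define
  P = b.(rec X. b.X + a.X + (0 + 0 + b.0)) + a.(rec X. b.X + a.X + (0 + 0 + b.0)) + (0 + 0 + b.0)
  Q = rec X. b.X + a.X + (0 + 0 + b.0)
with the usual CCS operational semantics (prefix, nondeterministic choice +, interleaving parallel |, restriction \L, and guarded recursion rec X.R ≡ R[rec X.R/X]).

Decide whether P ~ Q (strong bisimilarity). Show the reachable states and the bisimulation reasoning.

YES

LTS(P): 3 reachable states
  p0 = b.(rec X. b.X + a.X + (0 + 0 + b.0)) + a.(rec X. b.X + a.X + (0 + 0 + b.0)) + (0 + 0 + b.0) | -a-> p1, -b-> p1, -b-> p2
  p1 = rec X. b.X + a.X + (0 + 0 + b.0) | -a-> p1, -b-> p1, -b-> p2
  p2 = 0 | ∅
LTS(Q): 2 reachable states
  q0 = rec X. b.X + a.X + (0 + 0 + b.0) | -a-> q0, -b-> q0, -b-> q1
  q1 = 0 | ∅
Coarsest stable partition (strong bisimilarity classes):
  B0 = {p0, p1, q0}
  B1 = {p2, q1}
p0 ∈ B0, q0 ∈ B0 → same block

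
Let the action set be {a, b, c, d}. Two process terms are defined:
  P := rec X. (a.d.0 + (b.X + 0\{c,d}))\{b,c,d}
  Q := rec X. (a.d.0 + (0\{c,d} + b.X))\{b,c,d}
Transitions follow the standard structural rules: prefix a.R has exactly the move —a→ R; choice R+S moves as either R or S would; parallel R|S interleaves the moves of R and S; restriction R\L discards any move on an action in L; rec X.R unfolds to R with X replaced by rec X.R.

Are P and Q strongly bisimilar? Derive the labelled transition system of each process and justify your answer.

bisimilar

Reachable graph of P (2 states):
  m0 = rec X. (a.d.0 + (b.X + 0\{c,d}))\{b,c,d} | -a-> m1
  m1 = (d.0)\{b,c,d} | ∅
Reachable graph of Q (2 states):
  n0 = rec X. (a.d.0 + (0\{c,d} + b.X))\{b,c,d} | -a-> n1
  n1 = (d.0)\{b,c,d} | ∅
Bisimilarity quotient blocks:
  B0 = {m0, n0}
  B1 = {m1, n1}
m0 ∈ B0, n0 ∈ B0 → same block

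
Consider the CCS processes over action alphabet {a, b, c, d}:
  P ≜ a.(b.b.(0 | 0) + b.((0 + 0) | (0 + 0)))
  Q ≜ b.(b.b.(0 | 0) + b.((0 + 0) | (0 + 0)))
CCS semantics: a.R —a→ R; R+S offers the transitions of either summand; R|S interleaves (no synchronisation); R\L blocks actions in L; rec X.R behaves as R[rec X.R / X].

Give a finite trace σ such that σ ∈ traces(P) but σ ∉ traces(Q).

a

P's transition system — 5 states:
  u0 = a.(b.b.(0 | 0) + b.((0 + 0) | (0 + 0))) has moves —a→ u1
  u1 = b.b.(0 | 0) + b.((0 + 0) | (0 + 0)) has moves —b→ u2, —b→ u3
  u2 = (0 + 0) | (0 + 0) has moves stopped
  u3 = b.(0 | 0) has moves —b→ u4
  u4 = 0 | 0 has moves stopped
Q's transition system — 5 states:
  v0 = b.(b.b.(0 | 0) + b.((0 + 0) | (0 + 0))) has moves —b→ v1
  v1 = b.b.(0 | 0) + b.((0 + 0) | (0 + 0)) has moves —b→ v2, —b→ v3
  v2 = (0 + 0) | (0 + 0) has moves stopped
  v3 = b.(0 | 0) has moves —b→ v4
  v4 = 0 | 0 has moves stopped
Executing a from P (initial set {u0}):
  after a @ step 1: {u1}
  P completes σ.
Executing a from Q (initial set {v0}):
  after a @ step 1: ∅ (Q stuck)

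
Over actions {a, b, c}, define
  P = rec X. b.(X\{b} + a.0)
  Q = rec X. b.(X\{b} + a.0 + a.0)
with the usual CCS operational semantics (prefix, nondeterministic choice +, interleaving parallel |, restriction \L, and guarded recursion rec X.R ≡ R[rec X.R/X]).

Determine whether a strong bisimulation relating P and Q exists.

P's transition system — 3 states:
  m0 = rec X. b.(X\{b} + a.0) :: ··b··> m1
  m1 = (rec X. b.(X\{b} + a.0))\{b} + a.0 :: ··a··> m2
  m2 = 0 :: stopped
Q's transition system — 3 states:
  n0 = rec X. b.(X\{b} + a.0 + a.0) :: ··b··> n1
  n1 = (rec X. b.(X\{b} + a.0 + a.0))\{b} + a.0 + a.0 :: ··a··> n2
  n2 = 0 :: stopped
Coarsest stable partition (strong bisimilarity classes):
  B0 = {m0, n0}
  B1 = {m1, n1}
  B2 = {m2, n2}
m0 ∈ B0, n0 ∈ B0 → same block

P ~ Q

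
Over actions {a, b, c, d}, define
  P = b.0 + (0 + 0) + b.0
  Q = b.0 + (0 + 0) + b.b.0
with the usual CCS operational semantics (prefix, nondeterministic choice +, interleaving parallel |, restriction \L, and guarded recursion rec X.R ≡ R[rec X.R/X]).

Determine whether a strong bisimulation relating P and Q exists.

P ≁ Q

P's transition system — 2 states:
  s0 = b.0 + (0 + 0) + b.0 has moves ··b··> s1
  s1 = 0 has moves stopped
Q's transition system — 3 states:
  t0 = b.0 + (0 + 0) + b.b.0 has moves ··b··> t1, ··b··> t2
  t1 = 0 has moves stopped
  t2 = b.0 has moves ··b··> t1
Coarsest stable partition (strong bisimilarity classes):
  B0 = {s0, t2}
  B1 = {s1, t1}
  B2 = {t0}
s0 ∈ B0, t0 ∈ B2 → different blocks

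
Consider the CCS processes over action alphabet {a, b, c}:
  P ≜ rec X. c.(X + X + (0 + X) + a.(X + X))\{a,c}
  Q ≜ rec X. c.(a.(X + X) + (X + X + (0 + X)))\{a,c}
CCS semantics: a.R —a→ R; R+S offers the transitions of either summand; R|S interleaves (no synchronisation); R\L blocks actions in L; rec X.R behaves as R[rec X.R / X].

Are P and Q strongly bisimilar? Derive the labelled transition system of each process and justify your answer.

bisimilar

Reachable graph of P (2 states):
  u0 = rec X. c.(X + X + (0 + X) + a.(X + X))\{a,c} ⊢ —c→ u1
  u1 = ((rec X. c.(X + X + (0 + X) + a.(X + X))\{a,c}) + (rec X. c.(X + X + (0 + X) + a.(X + X))\{a,c}) + (0 + (rec X. c.(X + X + (0 + X) + a.(X + X))\{a,c})) + a.((rec X. c.(X + X + (0 + X) + a.(X + X))\{a,c}) + (rec X. c.(X + X + (0 + X) + a.(X + X))\{a,c})))\{a,c} ⊢ ∅
Reachable graph of Q (2 states):
  v0 = rec X. c.(a.(X + X) + (X + X + (0 + X)))\{a,c} ⊢ —c→ v1
  v1 = (a.((rec X. c.(a.(X + X) + (X + X + (0 + X)))\{a,c}) + (rec X. c.(a.(X + X) + (X + X + (0 + X)))\{a,c})) + ((rec X. c.(a.(X + X) + (X + X + (0 + X)))\{a,c}) + (rec X. c.(a.(X + X) + (X + X + (0 + X)))\{a,c}) + (0 + (rec X. c.(a.(X + X) + (X + X + (0 + X)))\{a,c}))))\{a,c} ⊢ ∅
Partition-refinement fixed point:
  B0 = {u0, v0}
  B1 = {u1, v1}
u0 ∈ B0, v0 ∈ B0 → same block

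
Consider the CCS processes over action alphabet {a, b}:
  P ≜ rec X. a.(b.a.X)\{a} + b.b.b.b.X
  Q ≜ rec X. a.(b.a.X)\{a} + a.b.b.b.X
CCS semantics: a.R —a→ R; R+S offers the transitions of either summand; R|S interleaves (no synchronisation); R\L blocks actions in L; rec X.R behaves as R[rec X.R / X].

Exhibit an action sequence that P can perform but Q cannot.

Reachable graph of P (6 states):
  u0 = rec X. a.(b.a.X)\{a} + b.b.b.b.X | =a=> u1, =b=> u2
  u1 = (b.a.(rec X. a.(b.a.X)\{a} + b.b.b.b.X))\{a} | =b=> u3
  u2 = b.b.b.(rec X. a.(b.a.X)\{a} + b.b.b.b.X) | =b=> u4
  u3 = (a.(rec X. a.(b.a.X)\{a} + b.b.b.b.X))\{a} | (no moves)
  u4 = b.b.(rec X. a.(b.a.X)\{a} + b.b.b.b.X) | =b=> u5
  u5 = b.(rec X. a.(b.a.X)\{a} + b.b.b.b.X) | =b=> u0
Reachable graph of Q (6 states):
  v0 = rec X. a.(b.a.X)\{a} + a.b.b.b.X | =a=> v1, =a=> v2
  v1 = (b.a.(rec X. a.(b.a.X)\{a} + a.b.b.b.X))\{a} | =b=> v3
  v2 = b.b.b.(rec X. a.(b.a.X)\{a} + a.b.b.b.X) | =b=> v4
  v3 = (a.(rec X. a.(b.a.X)\{a} + a.b.b.b.X))\{a} | (no moves)
  v4 = b.b.(rec X. a.(b.a.X)\{a} + a.b.b.b.X) | =b=> v5
  v5 = b.(rec X. a.(b.a.X)\{a} + a.b.b.b.X) | =b=> v0
Trace ⟨b⟩ through P, begin at {u0}:
  after b @ step 1: {u2}
  P completes σ.
Trace ⟨b⟩ through Q, begin at {v0}:
  after b @ step 1: ∅ (Q stuck)

b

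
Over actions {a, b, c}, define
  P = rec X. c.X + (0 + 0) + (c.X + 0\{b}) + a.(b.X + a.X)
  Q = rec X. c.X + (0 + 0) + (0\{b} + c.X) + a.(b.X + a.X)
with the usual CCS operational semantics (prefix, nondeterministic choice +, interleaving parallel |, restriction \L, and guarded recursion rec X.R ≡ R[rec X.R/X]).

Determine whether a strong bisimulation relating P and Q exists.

Reachable graph of P (2 states):
  u0 = rec X. c.X + (0 + 0) + (c.X + 0\{b}) + a.(b.X + a.X) has moves —a→ u1, —c→ u0
  u1 = b.(rec X. c.X + (0 + 0) + (c.X + 0\{b}) + a.(b.X + a.X)) + a.(rec X. c.X + (0 + 0) + (c.X + 0\{b}) + a.(b.X + a.X)) has moves —a→ u0, —b→ u0
Reachable graph of Q (2 states):
  v0 = rec X. c.X + (0 + 0) + (0\{b} + c.X) + a.(b.X + a.X) has moves —a→ v1, —c→ v0
  v1 = b.(rec X. c.X + (0 + 0) + (0\{b} + c.X) + a.(b.X + a.X)) + a.(rec X. c.X + (0 + 0) + (0\{b} + c.X) + a.(b.X + a.X)) has moves —a→ v0, —b→ v0
Bisimilarity quotient blocks:
  B0 = {u0, v0}
  B1 = {u1, v1}
u0 ∈ B0, v0 ∈ B0 → same block

YES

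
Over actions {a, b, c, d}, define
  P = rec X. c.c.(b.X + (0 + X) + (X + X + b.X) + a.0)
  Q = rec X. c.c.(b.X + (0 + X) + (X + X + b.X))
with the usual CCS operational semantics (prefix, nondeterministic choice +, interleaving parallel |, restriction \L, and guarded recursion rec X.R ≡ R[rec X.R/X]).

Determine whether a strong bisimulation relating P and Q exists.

Reachable graph of P (4 states):
  s0 = rec X. c.c.(b.X + (0 + X) + (X + X + b.X) + a.0) ⊢ —c→ s1
  s1 = c.(b.(rec X. c.c.(b.X + (0 + X) + (X + X + b.X) + a.0)) + (0 + (rec X. c.c.(b.X + (0 + X) + (X + X + b.X) + a.0))) + ((rec X. c.c.(b.X + (0 + X) + (X + X + b.X) + a.0)) + (rec X. c.c.(b.X + (0 + X) + (X + X + b.X) + a.0)) + b.(rec X. c.c.(b.X + (0 + X) + (X + X + b.X) + a.0))) + a.0) ⊢ —c→ s2
  s2 = b.(rec X. c.c.(b.X + (0 + X) + (X + X + b.X) + a.0)) + (0 + (rec X. c.c.(b.X + (0 + X) + (X + X + b.X) + a.0))) + ((rec X. c.c.(b.X + (0 + X) + (X + X + b.X) + a.0)) + (rec X. c.c.(b.X + (0 + X) + (X + X + b.X) + a.0)) + b.(rec X. c.c.(b.X + (0 + X) + (X + X + b.X) + a.0))) + a.0 ⊢ —a→ s3, —b→ s0, —c→ s1
  s3 = 0 ⊢ stopped
Reachable graph of Q (3 states):
  t0 = rec X. c.c.(b.X + (0 + X) + (X + X + b.X)) ⊢ —c→ t1
  t1 = c.(b.(rec X. c.c.(b.X + (0 + X) + (X + X + b.X))) + (0 + (rec X. c.c.(b.X + (0 + X) + (X + X + b.X)))) + ((rec X. c.c.(b.X + (0 + X) + (X + X + b.X))) + (rec X. c.c.(b.X + (0 + X) + (X + X + b.X))) + b.(rec X. c.c.(b.X + (0 + X) + (X + X + b.X))))) ⊢ —c→ t2
  t2 = b.(rec X. c.c.(b.X + (0 + X) + (X + X + b.X))) + (0 + (rec X. c.c.(b.X + (0 + X) + (X + X + b.X)))) + ((rec X. c.c.(b.X + (0 + X) + (X + X + b.X))) + (rec X. c.c.(b.X + (0 + X) + (X + X + b.X))) + b.(rec X. c.c.(b.X + (0 + X) + (X + X + b.X)))) ⊢ —b→ t0, —c→ t1
Coarsest stable partition (strong bisimilarity classes):
  B0 = {s0}
  B1 = {s1}
  B2 = {s2}
  B3 = {s3}
  B4 = {t0}
  B5 = {t1}
  B6 = {t2}
s0 ∈ B0, t0 ∈ B4 → different blocks

P ≁ Q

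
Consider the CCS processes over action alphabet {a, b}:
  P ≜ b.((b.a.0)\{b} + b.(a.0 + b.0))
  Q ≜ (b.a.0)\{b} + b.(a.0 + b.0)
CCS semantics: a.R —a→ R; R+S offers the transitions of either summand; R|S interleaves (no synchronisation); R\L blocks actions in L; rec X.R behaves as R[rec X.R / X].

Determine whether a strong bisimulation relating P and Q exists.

LTS(P): 4 reachable states
  s0 = b.((b.a.0)\{b} + b.(a.0 + b.0)) ⊢ —b→ s1
  s1 = (b.a.0)\{b} + b.(a.0 + b.0) ⊢ —b→ s2
  s2 = a.0 + b.0 ⊢ —a→ s3, —b→ s3
  s3 = 0 ⊢ (no moves)
LTS(Q): 3 reachable states
  t0 = (b.a.0)\{b} + b.(a.0 + b.0) ⊢ —b→ t1
  t1 = a.0 + b.0 ⊢ —a→ t2, —b→ t2
  t2 = 0 ⊢ (no moves)
Partition-refinement fixed point:
  B0 = {s0}
  B1 = {s1, t0}
  B2 = {s2, t1}
  B3 = {s3, t2}
s0 ∈ B0, t0 ∈ B1 → different blocks

NO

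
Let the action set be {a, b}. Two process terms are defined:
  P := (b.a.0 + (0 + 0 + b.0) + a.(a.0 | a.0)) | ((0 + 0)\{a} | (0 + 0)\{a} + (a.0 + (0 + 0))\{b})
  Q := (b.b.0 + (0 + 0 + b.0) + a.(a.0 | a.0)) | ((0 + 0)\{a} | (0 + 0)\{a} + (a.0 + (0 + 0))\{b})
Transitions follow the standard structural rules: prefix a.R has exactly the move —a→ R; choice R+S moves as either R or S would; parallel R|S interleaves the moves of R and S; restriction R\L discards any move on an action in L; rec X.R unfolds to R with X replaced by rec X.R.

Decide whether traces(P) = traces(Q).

P's transition system — 14 states:
  u0 = (b.a.0 + (0 + 0 + b.0) + a.(a.0 | a.0)) | ((0 + 0)\{a} | (0 + 0)\{a} + (a.0 + (0 + 0))\{b}) ⊢ —a→ u1, —a→ u2, —b→ u3, —b→ u4
  u1 = (b.a.0 + (0 + 0 + b.0) + a.(a.0 | a.0)) | 0\{b} ⊢ —a→ u5, —b→ u6, —b→ u7
  u2 = a.0 | a.0 | ((0 + 0)\{a} | (0 + 0)\{a} + (a.0 + (0 + 0))\{b}) ⊢ —a→ u5, —a→ u8, —a→ u9
  u3 = 0 | ((0 + 0)\{a} | (0 + 0)\{a} + (a.0 + (0 + 0))\{b}) ⊢ —a→ u6
  u4 = a.0 | ((0 + 0)\{a} | (0 + 0)\{a} + (a.0 + (0 + 0))\{b}) ⊢ —a→ u3, —a→ u7
  u5 = a.0 | a.0 | 0\{b} ⊢ —a→ u10, —a→ u11
  u6 = 0 | 0\{b} ⊢ ·
  u7 = a.0 | 0\{b} ⊢ —a→ u6
  u8 = 0 | a.0 | ((0 + 0)\{a} | (0 + 0)\{a} + (a.0 + (0 + 0))\{b}) ⊢ —a→ u10, —a→ u12
  u9 = a.0 | 0 | ((0 + 0)\{a} | (0 + 0)\{a} + (a.0 + (0 + 0))\{b}) ⊢ —a→ u11, —a→ u12
  u10 = 0 | a.0 | 0\{b} ⊢ —a→ u13
  u11 = a.0 | 0 | 0\{b} ⊢ —a→ u13
  u12 = 0 | 0 | ((0 + 0)\{a} | (0 + 0)\{a} + (a.0 + (0 + 0))\{b}) ⊢ —a→ u13
  u13 = 0 | 0 | 0\{b} ⊢ ·
Q's transition system — 14 states:
  v0 = (b.b.0 + (0 + 0 + b.0) + a.(a.0 | a.0)) | ((0 + 0)\{a} | (0 + 0)\{a} + (a.0 + (0 + 0))\{b}) ⊢ —a→ v1, —a→ v2, —b→ v3, —b→ v4
  v1 = (b.b.0 + (0 + 0 + b.0) + a.(a.0 | a.0)) | 0\{b} ⊢ —a→ v5, —b→ v6, —b→ v7
  v2 = a.0 | a.0 | ((0 + 0)\{a} | (0 + 0)\{a} + (a.0 + (0 + 0))\{b}) ⊢ —a→ v5, —a→ v8, —a→ v9
  v3 = 0 | ((0 + 0)\{a} | (0 + 0)\{a} + (a.0 + (0 + 0))\{b}) ⊢ —a→ v6
  v4 = b.0 | ((0 + 0)\{a} | (0 + 0)\{a} + (a.0 + (0 + 0))\{b}) ⊢ —a→ v7, —b→ v3
  v5 = a.0 | a.0 | 0\{b} ⊢ —a→ v10, —a→ v11
  v6 = 0 | 0\{b} ⊢ ·
  v7 = b.0 | 0\{b} ⊢ —b→ v6
  v8 = 0 | a.0 | ((0 + 0)\{a} | (0 + 0)\{a} + (a.0 + (0 + 0))\{b}) ⊢ —a→ v10, —a→ v12
  v9 = a.0 | 0 | ((0 + 0)\{a} | (0 + 0)\{a} + (a.0 + (0 + 0))\{b}) ⊢ —a→ v11, —a→ v12
  v10 = 0 | a.0 | 0\{b} ⊢ —a→ v13
  v11 = a.0 | 0 | 0\{b} ⊢ —a→ v13
  v12 = 0 | 0 | ((0 + 0)\{a} | (0 + 0)\{a} + (a.0 + (0 + 0))\{b}) ⊢ —a→ v13
  v13 = 0 | 0 | 0\{b} ⊢ ·
Run σ = ⟨aba⟩ on P: start {u0}
  step 1 (a): {u1, u2}
  step 2 (b): {u6, u7}
  step 3 (a): {u6}
  P completes σ.
Run σ = ⟨aba⟩ on Q: start {v0}
  step 1 (a): {v1, v2}
  step 2 (b): {v6, v7}
  step 3 (a): ∅ (Q stuck)

traces(P) ≠ traces(Q) — witness ⟨aba⟩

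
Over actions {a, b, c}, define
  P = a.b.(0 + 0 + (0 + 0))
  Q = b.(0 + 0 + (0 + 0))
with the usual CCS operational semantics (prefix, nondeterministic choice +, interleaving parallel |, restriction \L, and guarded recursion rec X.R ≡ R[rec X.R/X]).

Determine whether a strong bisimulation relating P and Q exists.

LTS(P): 3 reachable states
  u0 = a.b.(0 + 0 + (0 + 0)) ⊢ —a→ u1
  u1 = b.(0 + 0 + (0 + 0)) ⊢ —b→ u2
  u2 = 0 + 0 + (0 + 0) ⊢ stopped
LTS(Q): 2 reachable states
  v0 = b.(0 + 0 + (0 + 0)) ⊢ —b→ v1
  v1 = 0 + 0 + (0 + 0) ⊢ stopped
Partition-refinement fixed point:
  B0 = {u0}
  B1 = {u1, v0}
  B2 = {u2, v1}
u0 ∈ B0, v0 ∈ B1 → different blocks

NO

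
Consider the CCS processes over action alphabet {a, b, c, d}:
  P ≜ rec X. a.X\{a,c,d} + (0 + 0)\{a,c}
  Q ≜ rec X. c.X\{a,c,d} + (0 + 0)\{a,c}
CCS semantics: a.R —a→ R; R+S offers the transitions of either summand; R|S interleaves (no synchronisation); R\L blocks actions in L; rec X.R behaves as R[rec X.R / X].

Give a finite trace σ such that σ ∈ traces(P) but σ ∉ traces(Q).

P's transition system — 2 states:
  s0 = rec X. a.X\{a,c,d} + (0 + 0)\{a,c} has moves ··a··> s1
  s1 = (rec X. a.X\{a,c,d} + (0 + 0)\{a,c})\{a,c,d} has moves stopped
Q's transition system — 2 states:
  t0 = rec X. c.X\{a,c,d} + (0 + 0)\{a,c} has moves ··c··> t1
  t1 = (rec X. c.X\{a,c,d} + (0 + 0)\{a,c})\{a,c,d} has moves stopped
Run σ = ⟨a⟩ on P: start {s0}
  [1] a ⇒ {s1}
  ✓ P
Run σ = ⟨a⟩ on Q: start {t0}
  [1] a ⇒ ∅  — Q cannot continue

a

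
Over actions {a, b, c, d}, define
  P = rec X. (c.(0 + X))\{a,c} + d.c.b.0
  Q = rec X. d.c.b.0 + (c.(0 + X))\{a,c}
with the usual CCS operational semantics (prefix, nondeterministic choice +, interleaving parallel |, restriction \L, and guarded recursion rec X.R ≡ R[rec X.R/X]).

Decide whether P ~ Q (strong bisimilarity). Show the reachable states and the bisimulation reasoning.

LTS(P): 4 reachable states
  s0 = rec X. (c.(0 + X))\{a,c} + d.c.b.0 has moves -d-> s1
  s1 = c.b.0 has moves -c-> s2
  s2 = b.0 has moves -b-> s3
  s3 = 0 has moves deadlocked
LTS(Q): 4 reachable states
  t0 = rec X. d.c.b.0 + (c.(0 + X))\{a,c} has moves -d-> t1
  t1 = c.b.0 has moves -c-> t2
  t2 = b.0 has moves -b-> t3
  t3 = 0 has moves deadlocked
Coarsest stable partition (strong bisimilarity classes):
  B0 = {s0, t0}
  B1 = {s1, t1}
  B2 = {s2, t2}
  B3 = {s3, t3}
s0 ∈ B0, t0 ∈ B0 → same block

bisimilar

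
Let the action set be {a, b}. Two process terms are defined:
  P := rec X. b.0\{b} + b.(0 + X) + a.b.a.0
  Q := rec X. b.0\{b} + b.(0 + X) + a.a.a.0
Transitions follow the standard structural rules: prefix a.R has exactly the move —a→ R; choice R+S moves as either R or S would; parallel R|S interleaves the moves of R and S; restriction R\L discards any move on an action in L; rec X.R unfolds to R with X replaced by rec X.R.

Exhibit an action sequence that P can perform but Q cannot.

ab

Reachable graph of P (6 states):
  p0 = rec X. b.0\{b} + b.(0 + X) + a.b.a.0 | -a-> p1, -b-> p2, -b-> p3
  p1 = b.a.0 | -b-> p4
  p2 = 0 + (rec X. b.0\{b} + b.(0 + X) + a.b.a.0) | -a-> p1, -b-> p2, -b-> p3
  p3 = 0\{b} | ∅
  p4 = a.0 | -a-> p5
  p5 = 0 | ∅
Reachable graph of Q (6 states):
  q0 = rec X. b.0\{b} + b.(0 + X) + a.a.a.0 | -a-> q1, -b-> q2, -b-> q3
  q1 = a.a.0 | -a-> q4
  q2 = 0 + (rec X. b.0\{b} + b.(0 + X) + a.a.a.0) | -a-> q1, -b-> q2, -b-> q3
  q3 = 0\{b} | ∅
  q4 = a.0 | -a-> q5
  q5 = 0 | ∅
Trace ⟨ab⟩ through P, begin at {p0}:
  step 1 (a): {p1}
  step 2 (b): {p4}
  ✓ P
Trace ⟨ab⟩ through Q, begin at {q0}:
  step 1 (a): {q1}
  step 2 (b): ∅  — Q cannot continue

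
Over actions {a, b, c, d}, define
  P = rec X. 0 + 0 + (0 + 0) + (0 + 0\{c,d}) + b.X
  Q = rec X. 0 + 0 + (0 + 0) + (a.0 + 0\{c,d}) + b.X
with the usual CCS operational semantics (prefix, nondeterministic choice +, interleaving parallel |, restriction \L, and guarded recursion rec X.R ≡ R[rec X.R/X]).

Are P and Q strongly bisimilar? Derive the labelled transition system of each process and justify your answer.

Reachable graph of P (1 states):
  m0 = rec X. 0 + 0 + (0 + 0) + (0 + 0\{c,d}) + b.X → --b--▸ m0
Reachable graph of Q (2 states):
  n0 = rec X. 0 + 0 + (0 + 0) + (a.0 + 0\{c,d}) + b.X → --a--▸ n1, --b--▸ n0
  n1 = 0 → (no moves)
Bisimilarity quotient blocks:
  B0 = {m0}
  B1 = {n0}
  B2 = {n1}
m0 ∈ B0, n0 ∈ B1 → different blocks

not bisimilar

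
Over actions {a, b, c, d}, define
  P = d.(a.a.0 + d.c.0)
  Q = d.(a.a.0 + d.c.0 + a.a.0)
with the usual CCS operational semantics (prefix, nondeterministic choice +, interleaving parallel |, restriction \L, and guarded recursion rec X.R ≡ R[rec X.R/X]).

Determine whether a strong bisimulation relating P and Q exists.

bisimilar

Reachable graph of P (5 states):
  m0 = d.(a.a.0 + d.c.0) has moves ··d··> m1
  m1 = a.a.0 + d.c.0 has moves ··a··> m2, ··d··> m3
  m2 = a.0 has moves ··a··> m4
  m3 = c.0 has moves ··c··> m4
  m4 = 0 has moves ·
Reachable graph of Q (5 states):
  n0 = d.(a.a.0 + d.c.0 + a.a.0) has moves ··d··> n1
  n1 = a.a.0 + d.c.0 + a.a.0 has moves ··a··> n2, ··d··> n3
  n2 = a.0 has moves ··a··> n4
  n3 = c.0 has moves ··c··> n4
  n4 = 0 has moves ·
Coarsest stable partition (strong bisimilarity classes):
  B0 = {m0, n0}
  B1 = {m1, n1}
  B2 = {m3, n3}
  B3 = {m4, n4}
  B4 = {m2, n2}
m0 ∈ B0, n0 ∈ B0 → same block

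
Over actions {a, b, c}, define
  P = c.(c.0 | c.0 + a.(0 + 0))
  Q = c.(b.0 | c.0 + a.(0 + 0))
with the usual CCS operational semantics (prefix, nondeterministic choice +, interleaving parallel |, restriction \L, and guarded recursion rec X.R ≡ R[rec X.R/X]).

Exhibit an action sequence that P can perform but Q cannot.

ccc

LTS(P): 6 reachable states
  m0 = c.(c.0 | c.0 + a.(0 + 0)) → —c→ m1
  m1 = c.0 | c.0 + a.(0 + 0) → —a→ m2, —c→ m3, —c→ m4
  m2 = 0 + 0 → ∅
  m3 = 0 | c.0 → —c→ m5
  m4 = c.0 | 0 → —c→ m5
  m5 = 0 | 0 → ∅
LTS(Q): 6 reachable states
  n0 = c.(b.0 | c.0 + a.(0 + 0)) → —c→ n1
  n1 = b.0 | c.0 + a.(0 + 0) → —a→ n2, —b→ n3, —c→ n4
  n2 = 0 + 0 → ∅
  n3 = 0 | c.0 → —c→ n5
  n4 = b.0 | 0 → —b→ n5
  n5 = 0 | 0 → ∅
Executing ccc from P (initial set {m0}):
  step 1 (c): {m1}
  step 2 (c): {m3, m4}
  step 3 (c): {m5}
  — P admits the full trace.
Executing ccc from Q (initial set {n0}):
  step 1 (c): {n1}
  step 2 (c): {n4}
  step 3 (c): ∅ (Q stuck)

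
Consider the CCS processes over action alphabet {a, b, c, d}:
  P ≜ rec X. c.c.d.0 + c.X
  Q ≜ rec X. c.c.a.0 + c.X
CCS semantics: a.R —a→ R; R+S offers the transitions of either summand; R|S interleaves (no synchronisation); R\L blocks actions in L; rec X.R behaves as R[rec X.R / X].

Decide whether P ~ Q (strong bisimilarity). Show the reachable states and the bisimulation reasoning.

Reachable graph of P (4 states):
  p0 = rec X. c.c.d.0 + c.X | ··c··> p0, ··c··> p1
  p1 = c.d.0 | ··c··> p2
  p2 = d.0 | ··d··> p3
  p3 = 0 | stopped
Reachable graph of Q (4 states):
  q0 = rec X. c.c.a.0 + c.X | ··c··> q0, ··c··> q1
  q1 = c.a.0 | ··c··> q2
  q2 = a.0 | ··a··> q3
  q3 = 0 | stopped
Partition-refinement fixed point:
  B0 = {p0}
  B1 = {p1}
  B2 = {p2}
  B3 = {p3, q3}
  B4 = {q0}
  B5 = {q1}
  B6 = {q2}
p0 ∈ B0, q0 ∈ B4 → different blocks

NO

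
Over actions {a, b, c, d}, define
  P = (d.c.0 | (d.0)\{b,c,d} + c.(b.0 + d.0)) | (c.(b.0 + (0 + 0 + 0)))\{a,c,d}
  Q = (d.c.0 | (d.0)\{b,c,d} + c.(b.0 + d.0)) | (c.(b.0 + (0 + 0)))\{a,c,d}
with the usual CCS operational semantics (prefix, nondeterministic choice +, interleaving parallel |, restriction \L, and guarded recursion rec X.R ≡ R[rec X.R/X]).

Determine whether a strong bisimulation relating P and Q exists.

LTS(P): 5 reachable states
  m0 = (d.c.0 | (d.0)\{b,c,d} + c.(b.0 + d.0)) | (c.(b.0 + (0 + 0 + 0)))\{a,c,d} ⊢ —c→ m1, —d→ m2
  m1 = (b.0 + d.0) | (c.(b.0 + (0 + 0 + 0)))\{a,c,d} ⊢ —b→ m3, —d→ m3
  m2 = c.0 | (d.0)\{b,c,d} | (c.(b.0 + (0 + 0 + 0)))\{a,c,d} ⊢ —c→ m4
  m3 = 0 | (c.(b.0 + (0 + 0 + 0)))\{a,c,d} ⊢ ∅
  m4 = 0 | (d.0)\{b,c,d} | (c.(b.0 + (0 + 0 + 0)))\{a,c,d} ⊢ ∅
LTS(Q): 5 reachable states
  n0 = (d.c.0 | (d.0)\{b,c,d} + c.(b.0 + d.0)) | (c.(b.0 + (0 + 0)))\{a,c,d} ⊢ —c→ n1, —d→ n2
  n1 = (b.0 + d.0) | (c.(b.0 + (0 + 0)))\{a,c,d} ⊢ —b→ n3, —d→ n3
  n2 = c.0 | (d.0)\{b,c,d} | (c.(b.0 + (0 + 0)))\{a,c,d} ⊢ —c→ n4
  n3 = 0 | (c.(b.0 + (0 + 0)))\{a,c,d} ⊢ ∅
  n4 = 0 | (d.0)\{b,c,d} | (c.(b.0 + (0 + 0)))\{a,c,d} ⊢ ∅
Coarsest stable partition (strong bisimilarity classes):
  B0 = {m0, n0}
  B1 = {m2, n2}
  B2 = {m3, m4, n3, n4}
  B3 = {m1, n1}
m0 ∈ B0, n0 ∈ B0 → same block

bisimilar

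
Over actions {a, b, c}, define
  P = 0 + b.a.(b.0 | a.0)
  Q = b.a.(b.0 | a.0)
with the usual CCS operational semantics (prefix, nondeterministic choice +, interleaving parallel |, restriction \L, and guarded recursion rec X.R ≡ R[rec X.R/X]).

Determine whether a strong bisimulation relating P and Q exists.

P's transition system — 6 states:
  m0 = 0 + b.a.(b.0 | a.0) has moves -b-> m1
  m1 = a.(b.0 | a.0) has moves -a-> m2
  m2 = b.0 | a.0 has moves -a-> m3, -b-> m4
  m3 = b.0 | 0 has moves -b-> m5
  m4 = 0 | a.0 has moves -a-> m5
  m5 = 0 | 0 has moves ·
Q's transition system — 6 states:
  n0 = b.a.(b.0 | a.0) has moves -b-> n1
  n1 = a.(b.0 | a.0) has moves -a-> n2
  n2 = b.0 | a.0 has moves -a-> n3, -b-> n4
  n3 = b.0 | 0 has moves -b-> n5
  n4 = 0 | a.0 has moves -a-> n5
  n5 = 0 | 0 has moves ·
Bisimilarity quotient blocks:
  B0 = {m0, n0}
  B1 = {m1, n1}
  B2 = {m2, n2}
  B3 = {m4, n4}
  B4 = {m5, n5}
  B5 = {m3, n3}
m0 ∈ B0, n0 ∈ B0 → same block

YES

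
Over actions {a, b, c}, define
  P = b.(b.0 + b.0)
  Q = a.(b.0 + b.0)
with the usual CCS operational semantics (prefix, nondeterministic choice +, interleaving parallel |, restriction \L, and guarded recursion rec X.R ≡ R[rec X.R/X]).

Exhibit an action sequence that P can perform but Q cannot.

b

P's transition system — 3 states:
  p0 = b.(b.0 + b.0) → —b→ p1
  p1 = b.0 + b.0 → —b→ p2
  p2 = 0 → ∅
Q's transition system — 3 states:
  q0 = a.(b.0 + b.0) → —a→ q1
  q1 = b.0 + b.0 → —b→ q2
  q2 = 0 → ∅
Run σ = ⟨b⟩ on P: start {p0}
  after b @ step 1: {p1}
  — P admits the full trace.
Run σ = ⟨b⟩ on Q: start {q0}
  after b @ step 1: ∅ (Q stuck)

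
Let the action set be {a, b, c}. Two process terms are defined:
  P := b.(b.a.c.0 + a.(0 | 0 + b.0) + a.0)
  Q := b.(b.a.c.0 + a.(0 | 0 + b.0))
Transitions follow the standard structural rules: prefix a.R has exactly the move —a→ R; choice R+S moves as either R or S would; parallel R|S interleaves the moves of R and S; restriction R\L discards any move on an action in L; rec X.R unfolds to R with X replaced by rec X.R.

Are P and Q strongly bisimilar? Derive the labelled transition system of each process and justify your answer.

P ≁ Q

Reachable graph of P (6 states):
  s0 = b.(b.a.c.0 + a.(0 | 0 + b.0) + a.0) | --b--▸ s1
  s1 = b.a.c.0 + a.(0 | 0 + b.0) + a.0 | --a--▸ s2, --a--▸ s3, --b--▸ s4
  s2 = 0 | deadlocked
  s3 = 0 | 0 + b.0 | --b--▸ s2
  s4 = a.c.0 | --a--▸ s5
  s5 = c.0 | --c--▸ s2
Reachable graph of Q (6 states):
  t0 = b.(b.a.c.0 + a.(0 | 0 + b.0)) | --b--▸ t1
  t1 = b.a.c.0 + a.(0 | 0 + b.0) | --a--▸ t2, --b--▸ t3
  t2 = 0 | 0 + b.0 | --b--▸ t4
  t3 = a.c.0 | --a--▸ t5
  t4 = 0 | deadlocked
  t5 = c.0 | --c--▸ t4
Partition-refinement fixed point:
  B0 = {s0}
  B1 = {s1}
  B2 = {s3, t2}
  B3 = {s2, t4}
  B4 = {s4, t3}
  B5 = {s5, t5}
  B6 = {t0}
  B7 = {t1}
s0 ∈ B0, t0 ∈ B6 → different blocks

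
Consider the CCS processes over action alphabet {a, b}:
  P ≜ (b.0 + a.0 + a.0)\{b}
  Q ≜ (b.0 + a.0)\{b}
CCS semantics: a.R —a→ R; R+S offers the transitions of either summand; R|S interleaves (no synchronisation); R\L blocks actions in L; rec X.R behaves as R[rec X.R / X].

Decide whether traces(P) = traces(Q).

P's transition system — 2 states:
  m0 = (b.0 + a.0 + a.0)\{b} | --a--▸ m1
  m1 = 0\{b} | stopped
Q's transition system — 2 states:
  n0 = (b.0 + a.0)\{b} | --a--▸ n1
  n1 = 0\{b} | stopped
Coarsest stable partition (strong bisimilarity classes):
  B0 = {m0, n0}
  B1 = {m1, n1}
m0 ∈ B0, n0 ∈ B0 → same block
Bisimilar ⇒ trace-equivalent.

YES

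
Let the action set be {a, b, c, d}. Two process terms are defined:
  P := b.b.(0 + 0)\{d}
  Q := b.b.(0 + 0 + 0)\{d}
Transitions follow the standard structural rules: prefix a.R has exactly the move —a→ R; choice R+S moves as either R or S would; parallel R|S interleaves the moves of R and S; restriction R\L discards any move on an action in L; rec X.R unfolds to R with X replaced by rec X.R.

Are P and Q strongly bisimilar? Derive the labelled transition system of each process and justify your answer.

P's transition system — 3 states:
  u0 = b.b.(0 + 0)\{d} :: =b=> u1
  u1 = b.(0 + 0)\{d} :: =b=> u2
  u2 = (0 + 0)\{d} :: ·
Q's transition system — 3 states:
  v0 = b.b.(0 + 0 + 0)\{d} :: =b=> v1
  v1 = b.(0 + 0 + 0)\{d} :: =b=> v2
  v2 = (0 + 0 + 0)\{d} :: ·
Coarsest stable partition (strong bisimilarity classes):
  B0 = {u0, v0}
  B1 = {u1, v1}
  B2 = {u2, v2}
u0 ∈ B0, v0 ∈ B0 → same block

bisimilar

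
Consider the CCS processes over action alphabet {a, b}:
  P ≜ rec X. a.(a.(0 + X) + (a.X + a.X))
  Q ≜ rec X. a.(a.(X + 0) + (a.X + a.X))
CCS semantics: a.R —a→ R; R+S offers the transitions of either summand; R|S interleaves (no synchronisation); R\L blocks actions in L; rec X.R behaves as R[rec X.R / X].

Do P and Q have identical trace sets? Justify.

YES

Reachable graph of P (3 states):
  p0 = rec X. a.(a.(0 + X) + (a.X + a.X)) has moves —a→ p1
  p1 = a.(0 + (rec X. a.(a.(0 + X) + (a.X + a.X)))) + (a.(rec X. a.(a.(0 + X) + (a.X + a.X))) + a.(rec X. a.(a.(0 + X) + (a.X + a.X)))) has moves —a→ p0, —a→ p2
  p2 = 0 + (rec X. a.(a.(0 + X) + (a.X + a.X))) has moves —a→ p1
Reachable graph of Q (3 states):
  q0 = rec X. a.(a.(X + 0) + (a.X + a.X)) has moves —a→ q1
  q1 = a.((rec X. a.(a.(X + 0) + (a.X + a.X))) + 0) + (a.(rec X. a.(a.(X + 0) + (a.X + a.X))) + a.(rec X. a.(a.(X + 0) + (a.X + a.X)))) has moves —a→ q0, —a→ q2
  q2 = (rec X. a.(a.(X + 0) + (a.X + a.X))) + 0 has moves —a→ q1
Coarsest stable partition (strong bisimilarity classes):
  B0 = {p0, p1, p2, q0, q1, q2}
p0 ∈ B0, q0 ∈ B0 → same block
Bisimilar ⇒ trace-equivalent.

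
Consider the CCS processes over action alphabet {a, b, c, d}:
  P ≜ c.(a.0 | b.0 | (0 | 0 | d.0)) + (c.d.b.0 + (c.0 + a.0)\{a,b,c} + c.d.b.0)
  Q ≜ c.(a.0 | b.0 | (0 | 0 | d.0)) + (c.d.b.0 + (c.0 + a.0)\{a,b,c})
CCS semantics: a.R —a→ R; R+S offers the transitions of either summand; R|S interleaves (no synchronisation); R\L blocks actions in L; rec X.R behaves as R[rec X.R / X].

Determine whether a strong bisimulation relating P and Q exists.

LTS(P): 12 reachable states
  p0 = c.(a.0 | b.0 | (0 | 0 | d.0)) + (c.d.b.0 + (c.0 + a.0)\{a,b,c} + c.d.b.0) | =c=> p1, =c=> p2
  p1 = a.0 | b.0 | (0 | 0 | d.0) | =a=> p3, =b=> p4, =d=> p5
  p2 = d.b.0 | =d=> p6
  p3 = 0 | b.0 | (0 | 0 | d.0) | =b=> p7, =d=> p8
  p4 = a.0 | 0 | (0 | 0 | d.0) | =a=> p7, =d=> p9
  p5 = a.0 | b.0 | (0 | 0 | 0) | =a=> p8, =b=> p9
  p6 = b.0 | =b=> p10
  p7 = 0 | 0 | (0 | 0 | d.0) | =d=> p11
  p8 = 0 | b.0 | (0 | 0 | 0) | =b=> p11
  p9 = a.0 | 0 | (0 | 0 | 0) | =a=> p11
  p10 = 0 | ∅
  p11 = 0 | 0 | (0 | 0 | 0) | ∅
LTS(Q): 12 reachable states
  q0 = c.(a.0 | b.0 | (0 | 0 | d.0)) + (c.d.b.0 + (c.0 + a.0)\{a,b,c}) | =c=> q1, =c=> q2
  q1 = a.0 | b.0 | (0 | 0 | d.0) | =a=> q3, =b=> q4, =d=> q5
  q2 = d.b.0 | =d=> q6
  q3 = 0 | b.0 | (0 | 0 | d.0) | =b=> q7, =d=> q8
  q4 = a.0 | 0 | (0 | 0 | d.0) | =a=> q7, =d=> q9
  q5 = a.0 | b.0 | (0 | 0 | 0) | =a=> q8, =b=> q9
  q6 = b.0 | =b=> q10
  q7 = 0 | 0 | (0 | 0 | d.0) | =d=> q11
  q8 = 0 | b.0 | (0 | 0 | 0) | =b=> q11
  q9 = a.0 | 0 | (0 | 0 | 0) | =a=> q11
  q10 = 0 | ∅
  q11 = 0 | 0 | (0 | 0 | 0) | ∅
Coarsest stable partition (strong bisimilarity classes):
  B0 = {p0, q0}
  B1 = {p2, q2}
  B2 = {p6, p8, q6, q8}
  B3 = {p10, p11, q10, q11}
  B4 = {p1, q1}
  B5 = {p5, q5}
  B6 = {p9, q9}
  B7 = {p4, q4}
  B8 = {p7, q7}
  B9 = {p3, q3}
p0 ∈ B0, q0 ∈ B0 → same block

P ~ Q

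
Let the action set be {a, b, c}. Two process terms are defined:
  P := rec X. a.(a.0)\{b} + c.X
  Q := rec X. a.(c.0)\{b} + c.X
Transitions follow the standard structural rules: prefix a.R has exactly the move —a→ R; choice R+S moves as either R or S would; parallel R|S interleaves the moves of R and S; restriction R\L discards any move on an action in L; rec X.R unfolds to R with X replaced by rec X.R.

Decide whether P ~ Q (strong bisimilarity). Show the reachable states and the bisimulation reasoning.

P's transition system — 3 states:
  p0 = rec X. a.(a.0)\{b} + c.X ⊢ =a=> p1, =c=> p0
  p1 = (a.0)\{b} ⊢ =a=> p2
  p2 = 0\{b} ⊢ stopped
Q's transition system — 3 states:
  q0 = rec X. a.(c.0)\{b} + c.X ⊢ =a=> q1, =c=> q0
  q1 = (c.0)\{b} ⊢ =c=> q2
  q2 = 0\{b} ⊢ stopped
Coarsest stable partition (strong bisimilarity classes):
  B0 = {p0}
  B1 = {p1}
  B2 = {p2, q2}
  B3 = {q0}
  B4 = {q1}
p0 ∈ B0, q0 ∈ B3 → different blocks

not bisimilar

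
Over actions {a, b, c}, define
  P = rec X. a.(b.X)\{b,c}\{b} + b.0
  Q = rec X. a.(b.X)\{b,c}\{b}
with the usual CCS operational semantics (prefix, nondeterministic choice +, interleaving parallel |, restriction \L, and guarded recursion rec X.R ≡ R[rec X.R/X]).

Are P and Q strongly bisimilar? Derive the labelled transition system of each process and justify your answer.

NO

Reachable graph of P (3 states):
  s0 = rec X. a.(b.X)\{b,c}\{b} + b.0 has moves ··a··> s1, ··b··> s2
  s1 = (b.(rec X. a.(b.X)\{b,c}\{b} + b.0))\{b,c}\{b} has moves deadlocked
  s2 = 0 has moves deadlocked
Reachable graph of Q (2 states):
  t0 = rec X. a.(b.X)\{b,c}\{b} has moves ··a··> t1
  t1 = (b.(rec X. a.(b.X)\{b,c}\{b}))\{b,c}\{b} has moves deadlocked
Bisimilarity quotient blocks:
  B0 = {s0}
  B1 = {s1, s2, t1}
  B2 = {t0}
s0 ∈ B0, t0 ∈ B2 → different blocks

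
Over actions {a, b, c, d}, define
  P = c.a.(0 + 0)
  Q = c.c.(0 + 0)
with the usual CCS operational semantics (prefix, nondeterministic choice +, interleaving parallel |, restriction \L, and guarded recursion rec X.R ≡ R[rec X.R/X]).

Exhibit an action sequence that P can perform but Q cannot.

LTS(P): 3 reachable states
  s0 = c.a.(0 + 0) has moves =c=> s1
  s1 = a.(0 + 0) has moves =a=> s2
  s2 = 0 + 0 has moves ·
LTS(Q): 3 reachable states
  t0 = c.c.(0 + 0) has moves =c=> t1
  t1 = c.(0 + 0) has moves =c=> t2
  t2 = 0 + 0 has moves ·
Trace ⟨ca⟩ through P, begin at {s0}:
  step 1 (c): {s1}
  step 2 (a): {s2}
  P completes σ.
Trace ⟨ca⟩ through Q, begin at {t0}:
  step 1 (c): {t1}
  step 2 (a): ∅ (Q stuck)

ca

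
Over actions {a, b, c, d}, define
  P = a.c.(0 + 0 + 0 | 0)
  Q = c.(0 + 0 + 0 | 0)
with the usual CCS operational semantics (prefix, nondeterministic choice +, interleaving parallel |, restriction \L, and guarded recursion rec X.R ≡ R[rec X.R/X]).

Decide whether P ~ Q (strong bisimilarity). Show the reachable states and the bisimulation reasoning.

P ≁ Q

LTS(P): 3 reachable states
  m0 = a.c.(0 + 0 + 0 | 0) has moves —a→ m1
  m1 = c.(0 + 0 + 0 | 0) has moves —c→ m2
  m2 = 0 + 0 + 0 | 0 has moves deadlocked
LTS(Q): 2 reachable states
  n0 = c.(0 + 0 + 0 | 0) has moves —c→ n1
  n1 = 0 + 0 + 0 | 0 has moves deadlocked
Bisimilarity quotient blocks:
  B0 = {m0}
  B1 = {m1, n0}
  B2 = {m2, n1}
m0 ∈ B0, n0 ∈ B1 → different blocks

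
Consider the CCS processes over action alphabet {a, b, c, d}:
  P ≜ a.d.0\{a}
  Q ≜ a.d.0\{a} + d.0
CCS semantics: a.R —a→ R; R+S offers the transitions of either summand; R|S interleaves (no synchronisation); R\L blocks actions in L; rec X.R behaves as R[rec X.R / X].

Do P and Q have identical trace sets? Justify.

P's transition system — 3 states:
  m0 = a.d.0\{a} | =a=> m1
  m1 = d.0\{a} | =d=> m2
  m2 = 0\{a} | stopped
Q's transition system — 4 states:
  n0 = a.d.0\{a} + d.0 | =a=> n1, =d=> n2
  n1 = d.0\{a} | =d=> n3
  n2 = 0 | stopped
  n3 = 0\{a} | stopped
Executing d from Q (initial set {n0}):
  after d @ step 1: {n2}
  — Q admits the full trace.
Executing d from P (initial set {m0}):
  after d @ step 1: no successor for P

NO — witness ⟨d⟩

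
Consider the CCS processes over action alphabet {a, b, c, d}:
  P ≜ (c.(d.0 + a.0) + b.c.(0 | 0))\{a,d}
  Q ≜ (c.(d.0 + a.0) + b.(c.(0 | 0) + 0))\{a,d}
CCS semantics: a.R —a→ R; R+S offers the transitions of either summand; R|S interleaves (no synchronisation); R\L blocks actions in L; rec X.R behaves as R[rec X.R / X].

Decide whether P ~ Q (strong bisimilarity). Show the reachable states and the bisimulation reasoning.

P ~ Q

Reachable graph of P (4 states):
  u0 = (c.(d.0 + a.0) + b.c.(0 | 0))\{a,d} :: =b=> u1, =c=> u2
  u1 = (c.(0 | 0))\{a,d} :: =c=> u3
  u2 = (d.0 + a.0)\{a,d} :: (no moves)
  u3 = (0 | 0)\{a,d} :: (no moves)
Reachable graph of Q (4 states):
  v0 = (c.(d.0 + a.0) + b.(c.(0 | 0) + 0))\{a,d} :: =b=> v1, =c=> v2
  v1 = (c.(0 | 0) + 0)\{a,d} :: =c=> v3
  v2 = (d.0 + a.0)\{a,d} :: (no moves)
  v3 = (0 | 0)\{a,d} :: (no moves)
Bisimilarity quotient blocks:
  B0 = {u0, v0}
  B1 = {u1, v1}
  B2 = {u2, u3, v2, v3}
u0 ∈ B0, v0 ∈ B0 → same block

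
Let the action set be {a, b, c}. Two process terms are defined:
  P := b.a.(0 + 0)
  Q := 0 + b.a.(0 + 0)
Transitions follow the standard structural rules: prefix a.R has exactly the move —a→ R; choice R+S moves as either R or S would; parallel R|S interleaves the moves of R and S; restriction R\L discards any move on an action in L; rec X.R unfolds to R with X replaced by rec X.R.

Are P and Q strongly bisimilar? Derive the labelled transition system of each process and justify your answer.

YES

P's transition system — 3 states:
  u0 = b.a.(0 + 0) | -b-> u1
  u1 = a.(0 + 0) | -a-> u2
  u2 = 0 + 0 | (no moves)
Q's transition system — 3 states:
  v0 = 0 + b.a.(0 + 0) | -b-> v1
  v1 = a.(0 + 0) | -a-> v2
  v2 = 0 + 0 | (no moves)
Bisimilarity quotient blocks:
  B0 = {u0, v0}
  B1 = {u1, v1}
  B2 = {u2, v2}
u0 ∈ B0, v0 ∈ B0 → same block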